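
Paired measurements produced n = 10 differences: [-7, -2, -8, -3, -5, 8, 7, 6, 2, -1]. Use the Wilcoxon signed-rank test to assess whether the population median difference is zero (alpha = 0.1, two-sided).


Step 1: Drop any zero differences (none here) and take |d_i|.
|d| = [7, 2, 8, 3, 5, 8, 7, 6, 2, 1]
Step 2: Midrank |d_i| (ties get averaged ranks).
ranks: |7|->7.5, |2|->2.5, |8|->9.5, |3|->4, |5|->5, |8|->9.5, |7|->7.5, |6|->6, |2|->2.5, |1|->1
Step 3: Attach original signs; sum ranks with positive sign and with negative sign.
W+ = 9.5 + 7.5 + 6 + 2.5 = 25.5
W- = 7.5 + 2.5 + 9.5 + 4 + 5 + 1 = 29.5
(Check: W+ + W- = 55 should equal n(n+1)/2 = 55.)
Step 4: Test statistic W = min(W+, W-) = 25.5.
Step 5: Ties in |d|, so use the tie-corrected normal approximation.
        E[W] = n(n+1)/4 = 10*11/4 = 27.5.
        Tie groups: |d|=2 (t=2), |d|=7 (t=2), |d|=8 (t=2); sum(t^3 - t) = 18.
        Var[W] = n(n+1)(2n+1)/24 - sum(t^3-t)/48 = 2310/24 - 18/48 = 95.875.
        z = (W - E[W]) / sqrt(Var[W]) = (25.5 - 27.5) / 9.7916 = -0.2043.
        Two-sided p = 2*Phi(z) = 0.838153.
Step 6: alpha = 0.1. fail to reject H0.

W+ = 25.5, W- = 29.5, W = min = 25.5, p = 0.838153, fail to reject H0.


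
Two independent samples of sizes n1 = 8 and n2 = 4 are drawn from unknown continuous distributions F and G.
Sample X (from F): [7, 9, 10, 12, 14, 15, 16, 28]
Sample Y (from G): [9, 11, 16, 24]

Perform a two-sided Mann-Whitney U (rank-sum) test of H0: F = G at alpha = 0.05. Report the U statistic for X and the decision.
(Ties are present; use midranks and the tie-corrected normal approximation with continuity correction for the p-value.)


Step 1: Combine and sort all 12 observations; assign midranks.
sorted (value, group): (7,X), (9,X), (9,Y), (10,X), (11,Y), (12,X), (14,X), (15,X), (16,X), (16,Y), (24,Y), (28,X)
ranks: 7->1, 9->2.5, 9->2.5, 10->4, 11->5, 12->6, 14->7, 15->8, 16->9.5, 16->9.5, 24->11, 28->12
Step 2: Rank sum for X: R1 = 1 + 2.5 + 4 + 6 + 7 + 8 + 9.5 + 12 = 50.
Step 3: U_X = R1 - n1(n1+1)/2 = 50 - 8*9/2 = 50 - 36 = 14.
       U_Y = n1*n2 - U_X = 32 - 14 = 18.
Step 4: Ties are present, so use the tie-corrected normal approximation (with continuity correction) for the p-value.
Step 5: p-value = 0.798215; compare to alpha = 0.05. fail to reject H0.

U_X = 14, p = 0.798215, fail to reject H0 at alpha = 0.05.


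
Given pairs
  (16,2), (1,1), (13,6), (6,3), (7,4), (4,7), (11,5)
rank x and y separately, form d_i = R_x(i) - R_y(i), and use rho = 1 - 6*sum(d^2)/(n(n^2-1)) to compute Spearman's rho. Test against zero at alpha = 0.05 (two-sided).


Step 1: Rank x and y separately (midranks; no ties here).
rank(x): 16->7, 1->1, 13->6, 6->3, 7->4, 4->2, 11->5
rank(y): 2->2, 1->1, 6->6, 3->3, 4->4, 7->7, 5->5
Step 2: d_i = R_x(i) - R_y(i); compute d_i^2.
  (7-2)^2=25, (1-1)^2=0, (6-6)^2=0, (3-3)^2=0, (4-4)^2=0, (2-7)^2=25, (5-5)^2=0
sum(d^2) = 50.
Step 3: rho = 1 - 6*50 / (7*(7^2 - 1)) = 1 - 300/336 = 0.107143.
Step 4: Under H0, t = rho * sqrt((n-2)/(1-rho^2)) = 0.2410 ~ t(5).
Step 5: Two-sided p-value from the t-distribution with 5 df = 0.819151.
Step 6: alpha = 0.05. fail to reject H0.

rho = 0.1071, p = 0.819151, fail to reject H0 at alpha = 0.05.


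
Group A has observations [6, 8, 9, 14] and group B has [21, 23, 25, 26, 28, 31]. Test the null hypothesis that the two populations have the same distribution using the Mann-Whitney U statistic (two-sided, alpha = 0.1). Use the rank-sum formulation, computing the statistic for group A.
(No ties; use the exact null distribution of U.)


Step 1: Combine and sort all 10 observations; assign midranks.
sorted (value, group): (6,X), (8,X), (9,X), (14,X), (21,Y), (23,Y), (25,Y), (26,Y), (28,Y), (31,Y)
ranks: 6->1, 8->2, 9->3, 14->4, 21->5, 23->6, 25->7, 26->8, 28->9, 31->10
Step 2: Rank sum for X: R1 = 1 + 2 + 3 + 4 = 10.
Step 3: U_X = R1 - n1(n1+1)/2 = 10 - 4*5/2 = 10 - 10 = 0.
       U_Y = n1*n2 - U_X = 24 - 0 = 24.
Step 4: No ties, so the exact null distribution of U (based on enumerating the C(10,4) = 210 equally likely rank assignments) gives the two-sided p-value.
Step 5: p-value = 0.009524; compare to alpha = 0.1. reject H0.

U_X = 0, p = 0.009524, reject H0 at alpha = 0.1.


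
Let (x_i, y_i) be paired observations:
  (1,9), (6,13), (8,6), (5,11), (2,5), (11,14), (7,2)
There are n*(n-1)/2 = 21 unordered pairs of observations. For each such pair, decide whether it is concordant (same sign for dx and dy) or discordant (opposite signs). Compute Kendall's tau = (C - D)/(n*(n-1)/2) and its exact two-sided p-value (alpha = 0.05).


Step 1: Enumerate the 21 unordered pairs (i,j) with i<j and classify each by sign(x_j-x_i) * sign(y_j-y_i).
  (1,2):dx=+5,dy=+4->C; (1,3):dx=+7,dy=-3->D; (1,4):dx=+4,dy=+2->C; (1,5):dx=+1,dy=-4->D
  (1,6):dx=+10,dy=+5->C; (1,7):dx=+6,dy=-7->D; (2,3):dx=+2,dy=-7->D; (2,4):dx=-1,dy=-2->C
  (2,5):dx=-4,dy=-8->C; (2,6):dx=+5,dy=+1->C; (2,7):dx=+1,dy=-11->D; (3,4):dx=-3,dy=+5->D
  (3,5):dx=-6,dy=-1->C; (3,6):dx=+3,dy=+8->C; (3,7):dx=-1,dy=-4->C; (4,5):dx=-3,dy=-6->C
  (4,6):dx=+6,dy=+3->C; (4,7):dx=+2,dy=-9->D; (5,6):dx=+9,dy=+9->C; (5,7):dx=+5,dy=-3->D
  (6,7):dx=-4,dy=-12->C
Step 2: C = 13, D = 8, total pairs = 21.
Step 3: tau = (C - D)/(n(n-1)/2) = (13 - 8)/21 = 0.238095.
Step 4: Exact two-sided p-value (enumerate n! = 5040 permutations of y under H0): p = 0.561905.
Step 5: alpha = 0.05. fail to reject H0.

tau_b = 0.2381 (C=13, D=8), p = 0.561905, fail to reject H0.


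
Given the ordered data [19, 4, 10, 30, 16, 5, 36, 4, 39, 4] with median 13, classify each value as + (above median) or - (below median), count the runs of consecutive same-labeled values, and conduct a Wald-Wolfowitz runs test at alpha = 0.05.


Step 1: Compute median = 13; label A = above, B = below.
Labels in order: ABBAABABAB  (n_A = 5, n_B = 5)
Step 2: Count runs R = 8.
Step 3: Under H0 (random ordering), E[R] = 2*n_A*n_B/(n_A+n_B) + 1 = 2*5*5/10 + 1 = 6.0000.
        Var[R] = 2*n_A*n_B*(2*n_A*n_B - n_A - n_B) / ((n_A+n_B)^2 * (n_A+n_B-1)) = 2000/900 = 2.2222.
        SD[R] = 1.4907.
Step 4: Continuity-corrected z = (R - 0.5 - E[R]) / SD[R] = (8 - 0.5 - 6.0000) / 1.4907 = 1.0062.
Step 5: Two-sided p-value via normal approximation = 2*(1 - Phi(|z|)) = 0.314305.
Step 6: alpha = 0.05. fail to reject H0.

R = 8, z = 1.0062, p = 0.314305, fail to reject H0.


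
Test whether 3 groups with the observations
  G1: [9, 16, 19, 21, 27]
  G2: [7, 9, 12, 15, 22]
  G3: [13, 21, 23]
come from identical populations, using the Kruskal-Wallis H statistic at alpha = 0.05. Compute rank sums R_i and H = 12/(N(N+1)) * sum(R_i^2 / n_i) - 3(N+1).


Step 1: Combine all N = 13 observations and assign midranks.
sorted (value, group, rank): (7,G2,1), (9,G1,2.5), (9,G2,2.5), (12,G2,4), (13,G3,5), (15,G2,6), (16,G1,7), (19,G1,8), (21,G1,9.5), (21,G3,9.5), (22,G2,11), (23,G3,12), (27,G1,13)
Step 2: Sum ranks within each group.
R_1 = 40 (n_1 = 5)
R_2 = 24.5 (n_2 = 5)
R_3 = 26.5 (n_3 = 3)
Step 3: H = 12/(N(N+1)) * sum(R_i^2/n_i) - 3(N+1)
     = 12/(13*14) * (40^2/5 + 24.5^2/5 + 26.5^2/3) - 3*14
     = 0.065934 * 674.133 - 42
     = 2.448352.
Step 4: Ties present; correction factor C = 1 - 12/(13^3 - 13) = 0.994505. Corrected H = 2.448352 / 0.994505 = 2.461878.
Step 5: Under H0, H ~ chi^2(2); p-value = 0.292018.
Step 6: alpha = 0.05. fail to reject H0.

H = 2.4619, df = 2, p = 0.292018, fail to reject H0.


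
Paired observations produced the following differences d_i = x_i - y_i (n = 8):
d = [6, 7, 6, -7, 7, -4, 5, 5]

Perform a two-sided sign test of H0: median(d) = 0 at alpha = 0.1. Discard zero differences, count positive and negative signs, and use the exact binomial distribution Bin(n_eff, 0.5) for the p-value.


Step 1: Discard zero differences. Original n = 8; n_eff = number of nonzero differences = 8.
Nonzero differences (with sign): +6, +7, +6, -7, +7, -4, +5, +5
Step 2: Count signs: positive = 6, negative = 2.
Step 3: Under H0: P(positive) = 0.5, so the number of positives S ~ Bin(8, 0.5).
Step 4: Two-sided exact p-value = sum of Bin(8,0.5) probabilities at or below the observed probability = 0.289062.
Step 5: alpha = 0.1. fail to reject H0.

n_eff = 8, pos = 6, neg = 2, p = 0.289062, fail to reject H0.


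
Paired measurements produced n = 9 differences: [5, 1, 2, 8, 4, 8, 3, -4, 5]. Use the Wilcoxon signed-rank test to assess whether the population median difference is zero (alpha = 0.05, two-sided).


Step 1: Drop any zero differences (none here) and take |d_i|.
|d| = [5, 1, 2, 8, 4, 8, 3, 4, 5]
Step 2: Midrank |d_i| (ties get averaged ranks).
ranks: |5|->6.5, |1|->1, |2|->2, |8|->8.5, |4|->4.5, |8|->8.5, |3|->3, |4|->4.5, |5|->6.5
Step 3: Attach original signs; sum ranks with positive sign and with negative sign.
W+ = 6.5 + 1 + 2 + 8.5 + 4.5 + 8.5 + 3 + 6.5 = 40.5
W- = 4.5 = 4.5
(Check: W+ + W- = 45 should equal n(n+1)/2 = 45.)
Step 4: Test statistic W = min(W+, W-) = 4.5.
Step 5: Ties in |d|, so use the tie-corrected normal approximation.
        E[W] = n(n+1)/4 = 9*10/4 = 22.5.
        Tie groups: |d|=4 (t=2), |d|=5 (t=2), |d|=8 (t=2); sum(t^3 - t) = 18.
        Var[W] = n(n+1)(2n+1)/24 - sum(t^3-t)/48 = 1710/24 - 18/48 = 70.875.
        z = (W - E[W]) / sqrt(Var[W]) = (4.5 - 22.5) / 8.4187 = -2.1381.
        Two-sided p = 2*Phi(z) = 0.032509.
Step 6: alpha = 0.05. reject H0.

W+ = 40.5, W- = 4.5, W = min = 4.5, p = 0.032509, reject H0.


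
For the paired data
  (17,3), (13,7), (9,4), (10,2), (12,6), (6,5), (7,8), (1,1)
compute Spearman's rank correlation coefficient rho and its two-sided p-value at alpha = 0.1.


Step 1: Rank x and y separately (midranks; no ties here).
rank(x): 17->8, 13->7, 9->4, 10->5, 12->6, 6->2, 7->3, 1->1
rank(y): 3->3, 7->7, 4->4, 2->2, 6->6, 5->5, 8->8, 1->1
Step 2: d_i = R_x(i) - R_y(i); compute d_i^2.
  (8-3)^2=25, (7-7)^2=0, (4-4)^2=0, (5-2)^2=9, (6-6)^2=0, (2-5)^2=9, (3-8)^2=25, (1-1)^2=0
sum(d^2) = 68.
Step 3: rho = 1 - 6*68 / (8*(8^2 - 1)) = 1 - 408/504 = 0.190476.
Step 4: Under H0, t = rho * sqrt((n-2)/(1-rho^2)) = 0.4753 ~ t(6).
Step 5: Two-sided p-value from the t-distribution with 6 df = 0.651401.
Step 6: alpha = 0.1. fail to reject H0.

rho = 0.1905, p = 0.651401, fail to reject H0 at alpha = 0.1.


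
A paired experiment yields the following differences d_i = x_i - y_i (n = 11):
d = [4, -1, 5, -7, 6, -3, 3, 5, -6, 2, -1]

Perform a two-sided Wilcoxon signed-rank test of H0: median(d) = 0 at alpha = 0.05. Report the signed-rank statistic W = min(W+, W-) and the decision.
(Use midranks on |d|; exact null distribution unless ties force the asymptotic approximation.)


Step 1: Drop any zero differences (none here) and take |d_i|.
|d| = [4, 1, 5, 7, 6, 3, 3, 5, 6, 2, 1]
Step 2: Midrank |d_i| (ties get averaged ranks).
ranks: |4|->6, |1|->1.5, |5|->7.5, |7|->11, |6|->9.5, |3|->4.5, |3|->4.5, |5|->7.5, |6|->9.5, |2|->3, |1|->1.5
Step 3: Attach original signs; sum ranks with positive sign and with negative sign.
W+ = 6 + 7.5 + 9.5 + 4.5 + 7.5 + 3 = 38
W- = 1.5 + 11 + 4.5 + 9.5 + 1.5 = 28
(Check: W+ + W- = 66 should equal n(n+1)/2 = 66.)
Step 4: Test statistic W = min(W+, W-) = 28.
Step 5: Ties in |d|, so use the tie-corrected normal approximation.
        E[W] = n(n+1)/4 = 11*12/4 = 33.
        Tie groups: |d|=1 (t=2), |d|=3 (t=2), |d|=5 (t=2), |d|=6 (t=2); sum(t^3 - t) = 24.
        Var[W] = n(n+1)(2n+1)/24 - sum(t^3-t)/48 = 3036/24 - 24/48 = 126.
        z = (W - E[W]) / sqrt(Var[W]) = (28 - 33) / 11.2250 = -0.4454.
        Two-sided p = 2*Phi(z) = 0.656005.
Step 6: alpha = 0.05. fail to reject H0.

W+ = 38, W- = 28, W = min = 28, p = 0.656005, fail to reject H0.


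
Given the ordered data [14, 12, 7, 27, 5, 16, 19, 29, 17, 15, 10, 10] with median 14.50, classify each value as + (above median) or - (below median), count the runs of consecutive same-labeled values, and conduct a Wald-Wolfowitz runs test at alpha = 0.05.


Step 1: Compute median = 14.50; label A = above, B = below.
Labels in order: BBBABAAAAABB  (n_A = 6, n_B = 6)
Step 2: Count runs R = 5.
Step 3: Under H0 (random ordering), E[R] = 2*n_A*n_B/(n_A+n_B) + 1 = 2*6*6/12 + 1 = 7.0000.
        Var[R] = 2*n_A*n_B*(2*n_A*n_B - n_A - n_B) / ((n_A+n_B)^2 * (n_A+n_B-1)) = 4320/1584 = 2.7273.
        SD[R] = 1.6514.
Step 4: Continuity-corrected z = (R + 0.5 - E[R]) / SD[R] = (5 + 0.5 - 7.0000) / 1.6514 = -0.9083.
Step 5: Two-sided p-value via normal approximation = 2*(1 - Phi(|z|)) = 0.363722.
Step 6: alpha = 0.05. fail to reject H0.

R = 5, z = -0.9083, p = 0.363722, fail to reject H0.


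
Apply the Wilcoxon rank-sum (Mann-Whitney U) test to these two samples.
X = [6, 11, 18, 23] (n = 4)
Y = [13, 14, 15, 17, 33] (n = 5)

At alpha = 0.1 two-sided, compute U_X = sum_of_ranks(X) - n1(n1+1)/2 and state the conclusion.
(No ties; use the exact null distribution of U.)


Step 1: Combine and sort all 9 observations; assign midranks.
sorted (value, group): (6,X), (11,X), (13,Y), (14,Y), (15,Y), (17,Y), (18,X), (23,X), (33,Y)
ranks: 6->1, 11->2, 13->3, 14->4, 15->5, 17->6, 18->7, 23->8, 33->9
Step 2: Rank sum for X: R1 = 1 + 2 + 7 + 8 = 18.
Step 3: U_X = R1 - n1(n1+1)/2 = 18 - 4*5/2 = 18 - 10 = 8.
       U_Y = n1*n2 - U_X = 20 - 8 = 12.
Step 4: No ties, so the exact null distribution of U (based on enumerating the C(9,4) = 126 equally likely rank assignments) gives the two-sided p-value.
Step 5: p-value = 0.730159; compare to alpha = 0.1. fail to reject H0.

U_X = 8, p = 0.730159, fail to reject H0 at alpha = 0.1.


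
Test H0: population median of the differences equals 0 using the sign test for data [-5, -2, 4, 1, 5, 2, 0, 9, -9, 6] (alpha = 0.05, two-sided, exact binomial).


Step 1: Discard zero differences. Original n = 10; n_eff = number of nonzero differences = 9.
Nonzero differences (with sign): -5, -2, +4, +1, +5, +2, +9, -9, +6
Step 2: Count signs: positive = 6, negative = 3.
Step 3: Under H0: P(positive) = 0.5, so the number of positives S ~ Bin(9, 0.5).
Step 4: Two-sided exact p-value = sum of Bin(9,0.5) probabilities at or below the observed probability = 0.507812.
Step 5: alpha = 0.05. fail to reject H0.

n_eff = 9, pos = 6, neg = 3, p = 0.507812, fail to reject H0.


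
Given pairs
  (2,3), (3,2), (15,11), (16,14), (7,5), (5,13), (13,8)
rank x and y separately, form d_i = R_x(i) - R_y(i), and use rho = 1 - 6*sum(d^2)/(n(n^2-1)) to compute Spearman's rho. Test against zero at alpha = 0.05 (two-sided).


Step 1: Rank x and y separately (midranks; no ties here).
rank(x): 2->1, 3->2, 15->6, 16->7, 7->4, 5->3, 13->5
rank(y): 3->2, 2->1, 11->5, 14->7, 5->3, 13->6, 8->4
Step 2: d_i = R_x(i) - R_y(i); compute d_i^2.
  (1-2)^2=1, (2-1)^2=1, (6-5)^2=1, (7-7)^2=0, (4-3)^2=1, (3-6)^2=9, (5-4)^2=1
sum(d^2) = 14.
Step 3: rho = 1 - 6*14 / (7*(7^2 - 1)) = 1 - 84/336 = 0.750000.
Step 4: Under H0, t = rho * sqrt((n-2)/(1-rho^2)) = 2.5355 ~ t(5).
Step 5: Two-sided p-value from the t-distribution with 5 df = 0.052181.
Step 6: alpha = 0.05. fail to reject H0.

rho = 0.7500, p = 0.052181, fail to reject H0 at alpha = 0.05.


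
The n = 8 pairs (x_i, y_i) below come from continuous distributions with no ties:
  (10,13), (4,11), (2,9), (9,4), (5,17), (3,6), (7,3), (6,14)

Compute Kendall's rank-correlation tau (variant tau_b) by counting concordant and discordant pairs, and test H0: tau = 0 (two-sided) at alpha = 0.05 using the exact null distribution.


Step 1: Enumerate the 28 unordered pairs (i,j) with i<j and classify each by sign(x_j-x_i) * sign(y_j-y_i).
  (1,2):dx=-6,dy=-2->C; (1,3):dx=-8,dy=-4->C; (1,4):dx=-1,dy=-9->C; (1,5):dx=-5,dy=+4->D
  (1,6):dx=-7,dy=-7->C; (1,7):dx=-3,dy=-10->C; (1,8):dx=-4,dy=+1->D; (2,3):dx=-2,dy=-2->C
  (2,4):dx=+5,dy=-7->D; (2,5):dx=+1,dy=+6->C; (2,6):dx=-1,dy=-5->C; (2,7):dx=+3,dy=-8->D
  (2,8):dx=+2,dy=+3->C; (3,4):dx=+7,dy=-5->D; (3,5):dx=+3,dy=+8->C; (3,6):dx=+1,dy=-3->D
  (3,7):dx=+5,dy=-6->D; (3,8):dx=+4,dy=+5->C; (4,5):dx=-4,dy=+13->D; (4,6):dx=-6,dy=+2->D
  (4,7):dx=-2,dy=-1->C; (4,8):dx=-3,dy=+10->D; (5,6):dx=-2,dy=-11->C; (5,7):dx=+2,dy=-14->D
  (5,8):dx=+1,dy=-3->D; (6,7):dx=+4,dy=-3->D; (6,8):dx=+3,dy=+8->C; (7,8):dx=-1,dy=+11->D
Step 2: C = 14, D = 14, total pairs = 28.
Step 3: tau = (C - D)/(n(n-1)/2) = (14 - 14)/28 = 0.000000.
Step 4: Exact two-sided p-value (enumerate n! = 40320 permutations of y under H0): p = 1.000000.
Step 5: alpha = 0.05. fail to reject H0.

tau_b = 0.0000 (C=14, D=14), p = 1.000000, fail to reject H0.


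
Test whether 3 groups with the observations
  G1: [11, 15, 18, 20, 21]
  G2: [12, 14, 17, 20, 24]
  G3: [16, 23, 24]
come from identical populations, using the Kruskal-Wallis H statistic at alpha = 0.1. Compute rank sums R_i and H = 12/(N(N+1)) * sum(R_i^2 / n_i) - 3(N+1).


Step 1: Combine all N = 13 observations and assign midranks.
sorted (value, group, rank): (11,G1,1), (12,G2,2), (14,G2,3), (15,G1,4), (16,G3,5), (17,G2,6), (18,G1,7), (20,G1,8.5), (20,G2,8.5), (21,G1,10), (23,G3,11), (24,G2,12.5), (24,G3,12.5)
Step 2: Sum ranks within each group.
R_1 = 30.5 (n_1 = 5)
R_2 = 32 (n_2 = 5)
R_3 = 28.5 (n_3 = 3)
Step 3: H = 12/(N(N+1)) * sum(R_i^2/n_i) - 3(N+1)
     = 12/(13*14) * (30.5^2/5 + 32^2/5 + 28.5^2/3) - 3*14
     = 0.065934 * 661.6 - 42
     = 1.621978.
Step 4: Ties present; correction factor C = 1 - 12/(13^3 - 13) = 0.994505. Corrected H = 1.621978 / 0.994505 = 1.630939.
Step 5: Under H0, H ~ chi^2(2); p-value = 0.442432.
Step 6: alpha = 0.1. fail to reject H0.

H = 1.6309, df = 2, p = 0.442432, fail to reject H0.


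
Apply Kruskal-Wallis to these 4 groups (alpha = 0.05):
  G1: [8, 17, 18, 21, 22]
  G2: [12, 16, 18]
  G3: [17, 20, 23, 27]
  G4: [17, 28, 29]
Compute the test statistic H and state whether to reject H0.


Step 1: Combine all N = 15 observations and assign midranks.
sorted (value, group, rank): (8,G1,1), (12,G2,2), (16,G2,3), (17,G1,5), (17,G3,5), (17,G4,5), (18,G1,7.5), (18,G2,7.5), (20,G3,9), (21,G1,10), (22,G1,11), (23,G3,12), (27,G3,13), (28,G4,14), (29,G4,15)
Step 2: Sum ranks within each group.
R_1 = 34.5 (n_1 = 5)
R_2 = 12.5 (n_2 = 3)
R_3 = 39 (n_3 = 4)
R_4 = 34 (n_4 = 3)
Step 3: H = 12/(N(N+1)) * sum(R_i^2/n_i) - 3(N+1)
     = 12/(15*16) * (34.5^2/5 + 12.5^2/3 + 39^2/4 + 34^2/3) - 3*16
     = 0.050000 * 1055.72 - 48
     = 4.785833.
Step 4: Ties present; correction factor C = 1 - 30/(15^3 - 15) = 0.991071. Corrected H = 4.785833 / 0.991071 = 4.828949.
Step 5: Under H0, H ~ chi^2(3); p-value = 0.184759.
Step 6: alpha = 0.05. fail to reject H0.

H = 4.8289, df = 3, p = 0.184759, fail to reject H0.


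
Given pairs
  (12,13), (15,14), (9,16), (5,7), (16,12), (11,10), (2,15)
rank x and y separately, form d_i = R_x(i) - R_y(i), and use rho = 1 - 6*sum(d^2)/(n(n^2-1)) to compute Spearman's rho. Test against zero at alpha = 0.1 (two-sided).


Step 1: Rank x and y separately (midranks; no ties here).
rank(x): 12->5, 15->6, 9->3, 5->2, 16->7, 11->4, 2->1
rank(y): 13->4, 14->5, 16->7, 7->1, 12->3, 10->2, 15->6
Step 2: d_i = R_x(i) - R_y(i); compute d_i^2.
  (5-4)^2=1, (6-5)^2=1, (3-7)^2=16, (2-1)^2=1, (7-3)^2=16, (4-2)^2=4, (1-6)^2=25
sum(d^2) = 64.
Step 3: rho = 1 - 6*64 / (7*(7^2 - 1)) = 1 - 384/336 = -0.142857.
Step 4: Under H0, t = rho * sqrt((n-2)/(1-rho^2)) = -0.3227 ~ t(5).
Step 5: Two-sided p-value from the t-distribution with 5 df = 0.759945.
Step 6: alpha = 0.1. fail to reject H0.

rho = -0.1429, p = 0.759945, fail to reject H0 at alpha = 0.1.


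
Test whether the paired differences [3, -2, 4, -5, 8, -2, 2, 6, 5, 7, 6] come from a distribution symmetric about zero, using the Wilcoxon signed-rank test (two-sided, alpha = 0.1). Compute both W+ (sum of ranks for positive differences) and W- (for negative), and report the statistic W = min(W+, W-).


Step 1: Drop any zero differences (none here) and take |d_i|.
|d| = [3, 2, 4, 5, 8, 2, 2, 6, 5, 7, 6]
Step 2: Midrank |d_i| (ties get averaged ranks).
ranks: |3|->4, |2|->2, |4|->5, |5|->6.5, |8|->11, |2|->2, |2|->2, |6|->8.5, |5|->6.5, |7|->10, |6|->8.5
Step 3: Attach original signs; sum ranks with positive sign and with negative sign.
W+ = 4 + 5 + 11 + 2 + 8.5 + 6.5 + 10 + 8.5 = 55.5
W- = 2 + 6.5 + 2 = 10.5
(Check: W+ + W- = 66 should equal n(n+1)/2 = 66.)
Step 4: Test statistic W = min(W+, W-) = 10.5.
Step 5: Ties in |d|, so use the tie-corrected normal approximation.
        E[W] = n(n+1)/4 = 11*12/4 = 33.
        Tie groups: |d|=2 (t=3), |d|=5 (t=2), |d|=6 (t=2); sum(t^3 - t) = 36.
        Var[W] = n(n+1)(2n+1)/24 - sum(t^3-t)/48 = 3036/24 - 36/48 = 125.75.
        z = (W - E[W]) / sqrt(Var[W]) = (10.5 - 33) / 11.2138 = -2.0065.
        Two-sided p = 2*Phi(z) = 0.044808.
Step 6: alpha = 0.1. reject H0.

W+ = 55.5, W- = 10.5, W = min = 10.5, p = 0.044808, reject H0.


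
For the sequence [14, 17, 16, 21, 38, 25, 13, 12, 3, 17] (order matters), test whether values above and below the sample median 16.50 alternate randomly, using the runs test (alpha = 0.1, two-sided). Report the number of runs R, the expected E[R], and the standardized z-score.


Step 1: Compute median = 16.50; label A = above, B = below.
Labels in order: BABAAABBBA  (n_A = 5, n_B = 5)
Step 2: Count runs R = 6.
Step 3: Under H0 (random ordering), E[R] = 2*n_A*n_B/(n_A+n_B) + 1 = 2*5*5/10 + 1 = 6.0000.
        Var[R] = 2*n_A*n_B*(2*n_A*n_B - n_A - n_B) / ((n_A+n_B)^2 * (n_A+n_B-1)) = 2000/900 = 2.2222.
        SD[R] = 1.4907.
Step 4: R = E[R], so z = 0 with no continuity correction.
Step 5: Two-sided p-value via normal approximation = 2*(1 - Phi(|z|)) = 1.000000.
Step 6: alpha = 0.1. fail to reject H0.

R = 6, z = 0.0000, p = 1.000000, fail to reject H0.


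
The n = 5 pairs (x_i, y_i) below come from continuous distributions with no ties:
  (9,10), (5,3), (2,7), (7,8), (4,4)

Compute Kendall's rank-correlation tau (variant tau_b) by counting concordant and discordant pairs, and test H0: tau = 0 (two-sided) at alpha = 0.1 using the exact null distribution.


Step 1: Enumerate the 10 unordered pairs (i,j) with i<j and classify each by sign(x_j-x_i) * sign(y_j-y_i).
  (1,2):dx=-4,dy=-7->C; (1,3):dx=-7,dy=-3->C; (1,4):dx=-2,dy=-2->C; (1,5):dx=-5,dy=-6->C
  (2,3):dx=-3,dy=+4->D; (2,4):dx=+2,dy=+5->C; (2,5):dx=-1,dy=+1->D; (3,4):dx=+5,dy=+1->C
  (3,5):dx=+2,dy=-3->D; (4,5):dx=-3,dy=-4->C
Step 2: C = 7, D = 3, total pairs = 10.
Step 3: tau = (C - D)/(n(n-1)/2) = (7 - 3)/10 = 0.400000.
Step 4: Exact two-sided p-value (enumerate n! = 120 permutations of y under H0): p = 0.483333.
Step 5: alpha = 0.1. fail to reject H0.

tau_b = 0.4000 (C=7, D=3), p = 0.483333, fail to reject H0.


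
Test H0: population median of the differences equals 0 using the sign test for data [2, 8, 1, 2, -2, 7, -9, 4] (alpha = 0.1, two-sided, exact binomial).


Step 1: Discard zero differences. Original n = 8; n_eff = number of nonzero differences = 8.
Nonzero differences (with sign): +2, +8, +1, +2, -2, +7, -9, +4
Step 2: Count signs: positive = 6, negative = 2.
Step 3: Under H0: P(positive) = 0.5, so the number of positives S ~ Bin(8, 0.5).
Step 4: Two-sided exact p-value = sum of Bin(8,0.5) probabilities at or below the observed probability = 0.289062.
Step 5: alpha = 0.1. fail to reject H0.

n_eff = 8, pos = 6, neg = 2, p = 0.289062, fail to reject H0.


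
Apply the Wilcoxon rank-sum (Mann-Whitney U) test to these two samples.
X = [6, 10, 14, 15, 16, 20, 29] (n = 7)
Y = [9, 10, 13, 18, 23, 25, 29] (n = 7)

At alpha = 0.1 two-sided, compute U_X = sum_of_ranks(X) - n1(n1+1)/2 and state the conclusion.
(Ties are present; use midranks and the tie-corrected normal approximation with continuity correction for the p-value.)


Step 1: Combine and sort all 14 observations; assign midranks.
sorted (value, group): (6,X), (9,Y), (10,X), (10,Y), (13,Y), (14,X), (15,X), (16,X), (18,Y), (20,X), (23,Y), (25,Y), (29,X), (29,Y)
ranks: 6->1, 9->2, 10->3.5, 10->3.5, 13->5, 14->6, 15->7, 16->8, 18->9, 20->10, 23->11, 25->12, 29->13.5, 29->13.5
Step 2: Rank sum for X: R1 = 1 + 3.5 + 6 + 7 + 8 + 10 + 13.5 = 49.
Step 3: U_X = R1 - n1(n1+1)/2 = 49 - 7*8/2 = 49 - 28 = 21.
       U_Y = n1*n2 - U_X = 49 - 21 = 28.
Step 4: Ties are present, so use the tie-corrected normal approximation (with continuity correction) for the p-value.
Step 5: p-value = 0.700852; compare to alpha = 0.1. fail to reject H0.

U_X = 21, p = 0.700852, fail to reject H0 at alpha = 0.1.


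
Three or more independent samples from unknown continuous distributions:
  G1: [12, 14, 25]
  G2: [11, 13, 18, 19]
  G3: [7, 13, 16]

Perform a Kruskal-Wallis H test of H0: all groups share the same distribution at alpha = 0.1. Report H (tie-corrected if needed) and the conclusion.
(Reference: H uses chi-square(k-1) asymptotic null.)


Step 1: Combine all N = 10 observations and assign midranks.
sorted (value, group, rank): (7,G3,1), (11,G2,2), (12,G1,3), (13,G2,4.5), (13,G3,4.5), (14,G1,6), (16,G3,7), (18,G2,8), (19,G2,9), (25,G1,10)
Step 2: Sum ranks within each group.
R_1 = 19 (n_1 = 3)
R_2 = 23.5 (n_2 = 4)
R_3 = 12.5 (n_3 = 3)
Step 3: H = 12/(N(N+1)) * sum(R_i^2/n_i) - 3(N+1)
     = 12/(10*11) * (19^2/3 + 23.5^2/4 + 12.5^2/3) - 3*11
     = 0.109091 * 310.479 - 33
     = 0.870455.
Step 4: Ties present; correction factor C = 1 - 6/(10^3 - 10) = 0.993939. Corrected H = 0.870455 / 0.993939 = 0.875762.
Step 5: Under H0, H ~ chi^2(2); p-value = 0.645403.
Step 6: alpha = 0.1. fail to reject H0.

H = 0.8758, df = 2, p = 0.645403, fail to reject H0.


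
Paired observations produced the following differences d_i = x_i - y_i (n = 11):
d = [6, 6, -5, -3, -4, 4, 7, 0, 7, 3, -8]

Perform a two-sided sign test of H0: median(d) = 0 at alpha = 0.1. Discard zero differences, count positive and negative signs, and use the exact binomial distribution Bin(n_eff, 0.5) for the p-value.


Step 1: Discard zero differences. Original n = 11; n_eff = number of nonzero differences = 10.
Nonzero differences (with sign): +6, +6, -5, -3, -4, +4, +7, +7, +3, -8
Step 2: Count signs: positive = 6, negative = 4.
Step 3: Under H0: P(positive) = 0.5, so the number of positives S ~ Bin(10, 0.5).
Step 4: Two-sided exact p-value = sum of Bin(10,0.5) probabilities at or below the observed probability = 0.753906.
Step 5: alpha = 0.1. fail to reject H0.

n_eff = 10, pos = 6, neg = 4, p = 0.753906, fail to reject H0.


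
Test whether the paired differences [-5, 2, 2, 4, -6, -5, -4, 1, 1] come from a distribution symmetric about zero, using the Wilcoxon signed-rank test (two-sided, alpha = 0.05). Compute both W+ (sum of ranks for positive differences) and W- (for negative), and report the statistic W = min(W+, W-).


Step 1: Drop any zero differences (none here) and take |d_i|.
|d| = [5, 2, 2, 4, 6, 5, 4, 1, 1]
Step 2: Midrank |d_i| (ties get averaged ranks).
ranks: |5|->7.5, |2|->3.5, |2|->3.5, |4|->5.5, |6|->9, |5|->7.5, |4|->5.5, |1|->1.5, |1|->1.5
Step 3: Attach original signs; sum ranks with positive sign and with negative sign.
W+ = 3.5 + 3.5 + 5.5 + 1.5 + 1.5 = 15.5
W- = 7.5 + 9 + 7.5 + 5.5 = 29.5
(Check: W+ + W- = 45 should equal n(n+1)/2 = 45.)
Step 4: Test statistic W = min(W+, W-) = 15.5.
Step 5: Ties in |d|, so use the tie-corrected normal approximation.
        E[W] = n(n+1)/4 = 9*10/4 = 22.5.
        Tie groups: |d|=1 (t=2), |d|=2 (t=2), |d|=4 (t=2), |d|=5 (t=2); sum(t^3 - t) = 24.
        Var[W] = n(n+1)(2n+1)/24 - sum(t^3-t)/48 = 1710/24 - 24/48 = 70.75.
        z = (W - E[W]) / sqrt(Var[W]) = (15.5 - 22.5) / 8.4113 = -0.8322.
        Two-sided p = 2*Phi(z) = 0.405288.
Step 6: alpha = 0.05. fail to reject H0.

W+ = 15.5, W- = 29.5, W = min = 15.5, p = 0.405288, fail to reject H0.


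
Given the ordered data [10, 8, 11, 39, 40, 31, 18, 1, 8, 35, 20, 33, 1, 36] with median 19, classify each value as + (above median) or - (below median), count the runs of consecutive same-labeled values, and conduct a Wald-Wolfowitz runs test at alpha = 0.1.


Step 1: Compute median = 19; label A = above, B = below.
Labels in order: BBBAAABBBAAABA  (n_A = 7, n_B = 7)
Step 2: Count runs R = 6.
Step 3: Under H0 (random ordering), E[R] = 2*n_A*n_B/(n_A+n_B) + 1 = 2*7*7/14 + 1 = 8.0000.
        Var[R] = 2*n_A*n_B*(2*n_A*n_B - n_A - n_B) / ((n_A+n_B)^2 * (n_A+n_B-1)) = 8232/2548 = 3.2308.
        SD[R] = 1.7974.
Step 4: Continuity-corrected z = (R + 0.5 - E[R]) / SD[R] = (6 + 0.5 - 8.0000) / 1.7974 = -0.8345.
Step 5: Two-sided p-value via normal approximation = 2*(1 - Phi(|z|)) = 0.403986.
Step 6: alpha = 0.1. fail to reject H0.

R = 6, z = -0.8345, p = 0.403986, fail to reject H0.


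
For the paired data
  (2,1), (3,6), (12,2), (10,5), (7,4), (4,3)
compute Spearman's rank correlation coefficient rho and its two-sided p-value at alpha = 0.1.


Step 1: Rank x and y separately (midranks; no ties here).
rank(x): 2->1, 3->2, 12->6, 10->5, 7->4, 4->3
rank(y): 1->1, 6->6, 2->2, 5->5, 4->4, 3->3
Step 2: d_i = R_x(i) - R_y(i); compute d_i^2.
  (1-1)^2=0, (2-6)^2=16, (6-2)^2=16, (5-5)^2=0, (4-4)^2=0, (3-3)^2=0
sum(d^2) = 32.
Step 3: rho = 1 - 6*32 / (6*(6^2 - 1)) = 1 - 192/210 = 0.085714.
Step 4: Under H0, t = rho * sqrt((n-2)/(1-rho^2)) = 0.1721 ~ t(4).
Step 5: Two-sided p-value from the t-distribution with 4 df = 0.871743.
Step 6: alpha = 0.1. fail to reject H0.

rho = 0.0857, p = 0.871743, fail to reject H0 at alpha = 0.1.


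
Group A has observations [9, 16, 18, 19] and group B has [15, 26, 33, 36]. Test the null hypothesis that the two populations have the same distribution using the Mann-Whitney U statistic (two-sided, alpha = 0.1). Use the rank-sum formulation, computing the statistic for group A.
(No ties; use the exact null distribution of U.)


Step 1: Combine and sort all 8 observations; assign midranks.
sorted (value, group): (9,X), (15,Y), (16,X), (18,X), (19,X), (26,Y), (33,Y), (36,Y)
ranks: 9->1, 15->2, 16->3, 18->4, 19->5, 26->6, 33->7, 36->8
Step 2: Rank sum for X: R1 = 1 + 3 + 4 + 5 = 13.
Step 3: U_X = R1 - n1(n1+1)/2 = 13 - 4*5/2 = 13 - 10 = 3.
       U_Y = n1*n2 - U_X = 16 - 3 = 13.
Step 4: No ties, so the exact null distribution of U (based on enumerating the C(8,4) = 70 equally likely rank assignments) gives the two-sided p-value.
Step 5: p-value = 0.200000; compare to alpha = 0.1. fail to reject H0.

U_X = 3, p = 0.200000, fail to reject H0 at alpha = 0.1.


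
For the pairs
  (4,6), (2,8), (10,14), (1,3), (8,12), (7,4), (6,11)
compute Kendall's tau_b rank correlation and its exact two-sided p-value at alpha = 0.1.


Step 1: Enumerate the 21 unordered pairs (i,j) with i<j and classify each by sign(x_j-x_i) * sign(y_j-y_i).
  (1,2):dx=-2,dy=+2->D; (1,3):dx=+6,dy=+8->C; (1,4):dx=-3,dy=-3->C; (1,5):dx=+4,dy=+6->C
  (1,6):dx=+3,dy=-2->D; (1,7):dx=+2,dy=+5->C; (2,3):dx=+8,dy=+6->C; (2,4):dx=-1,dy=-5->C
  (2,5):dx=+6,dy=+4->C; (2,6):dx=+5,dy=-4->D; (2,7):dx=+4,dy=+3->C; (3,4):dx=-9,dy=-11->C
  (3,5):dx=-2,dy=-2->C; (3,6):dx=-3,dy=-10->C; (3,7):dx=-4,dy=-3->C; (4,5):dx=+7,dy=+9->C
  (4,6):dx=+6,dy=+1->C; (4,7):dx=+5,dy=+8->C; (5,6):dx=-1,dy=-8->C; (5,7):dx=-2,dy=-1->C
  (6,7):dx=-1,dy=+7->D
Step 2: C = 17, D = 4, total pairs = 21.
Step 3: tau = (C - D)/(n(n-1)/2) = (17 - 4)/21 = 0.619048.
Step 4: Exact two-sided p-value (enumerate n! = 5040 permutations of y under H0): p = 0.069048.
Step 5: alpha = 0.1. reject H0.

tau_b = 0.6190 (C=17, D=4), p = 0.069048, reject H0.


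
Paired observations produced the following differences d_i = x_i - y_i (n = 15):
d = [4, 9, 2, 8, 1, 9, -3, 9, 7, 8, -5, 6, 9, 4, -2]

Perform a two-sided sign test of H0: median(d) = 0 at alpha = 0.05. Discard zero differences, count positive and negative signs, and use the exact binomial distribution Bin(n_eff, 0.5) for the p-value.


Step 1: Discard zero differences. Original n = 15; n_eff = number of nonzero differences = 15.
Nonzero differences (with sign): +4, +9, +2, +8, +1, +9, -3, +9, +7, +8, -5, +6, +9, +4, -2
Step 2: Count signs: positive = 12, negative = 3.
Step 3: Under H0: P(positive) = 0.5, so the number of positives S ~ Bin(15, 0.5).
Step 4: Two-sided exact p-value = sum of Bin(15,0.5) probabilities at or below the observed probability = 0.035156.
Step 5: alpha = 0.05. reject H0.

n_eff = 15, pos = 12, neg = 3, p = 0.035156, reject H0.


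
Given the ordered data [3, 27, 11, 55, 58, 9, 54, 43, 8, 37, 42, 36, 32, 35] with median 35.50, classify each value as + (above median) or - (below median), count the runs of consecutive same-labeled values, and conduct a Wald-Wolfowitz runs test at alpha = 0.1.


Step 1: Compute median = 35.50; label A = above, B = below.
Labels in order: BBBAABAABAAABB  (n_A = 7, n_B = 7)
Step 2: Count runs R = 7.
Step 3: Under H0 (random ordering), E[R] = 2*n_A*n_B/(n_A+n_B) + 1 = 2*7*7/14 + 1 = 8.0000.
        Var[R] = 2*n_A*n_B*(2*n_A*n_B - n_A - n_B) / ((n_A+n_B)^2 * (n_A+n_B-1)) = 8232/2548 = 3.2308.
        SD[R] = 1.7974.
Step 4: Continuity-corrected z = (R + 0.5 - E[R]) / SD[R] = (7 + 0.5 - 8.0000) / 1.7974 = -0.2782.
Step 5: Two-sided p-value via normal approximation = 2*(1 - Phi(|z|)) = 0.780879.
Step 6: alpha = 0.1. fail to reject H0.

R = 7, z = -0.2782, p = 0.780879, fail to reject H0.


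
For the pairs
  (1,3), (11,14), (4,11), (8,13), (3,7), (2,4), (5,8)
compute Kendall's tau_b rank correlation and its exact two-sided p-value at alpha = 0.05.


Step 1: Enumerate the 21 unordered pairs (i,j) with i<j and classify each by sign(x_j-x_i) * sign(y_j-y_i).
  (1,2):dx=+10,dy=+11->C; (1,3):dx=+3,dy=+8->C; (1,4):dx=+7,dy=+10->C; (1,5):dx=+2,dy=+4->C
  (1,6):dx=+1,dy=+1->C; (1,7):dx=+4,dy=+5->C; (2,3):dx=-7,dy=-3->C; (2,4):dx=-3,dy=-1->C
  (2,5):dx=-8,dy=-7->C; (2,6):dx=-9,dy=-10->C; (2,7):dx=-6,dy=-6->C; (3,4):dx=+4,dy=+2->C
  (3,5):dx=-1,dy=-4->C; (3,6):dx=-2,dy=-7->C; (3,7):dx=+1,dy=-3->D; (4,5):dx=-5,dy=-6->C
  (4,6):dx=-6,dy=-9->C; (4,7):dx=-3,dy=-5->C; (5,6):dx=-1,dy=-3->C; (5,7):dx=+2,dy=+1->C
  (6,7):dx=+3,dy=+4->C
Step 2: C = 20, D = 1, total pairs = 21.
Step 3: tau = (C - D)/(n(n-1)/2) = (20 - 1)/21 = 0.904762.
Step 4: Exact two-sided p-value (enumerate n! = 5040 permutations of y under H0): p = 0.002778.
Step 5: alpha = 0.05. reject H0.

tau_b = 0.9048 (C=20, D=1), p = 0.002778, reject H0.


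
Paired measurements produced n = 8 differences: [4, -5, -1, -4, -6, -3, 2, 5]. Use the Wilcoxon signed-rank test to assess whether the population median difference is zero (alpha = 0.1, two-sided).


Step 1: Drop any zero differences (none here) and take |d_i|.
|d| = [4, 5, 1, 4, 6, 3, 2, 5]
Step 2: Midrank |d_i| (ties get averaged ranks).
ranks: |4|->4.5, |5|->6.5, |1|->1, |4|->4.5, |6|->8, |3|->3, |2|->2, |5|->6.5
Step 3: Attach original signs; sum ranks with positive sign and with negative sign.
W+ = 4.5 + 2 + 6.5 = 13
W- = 6.5 + 1 + 4.5 + 8 + 3 = 23
(Check: W+ + W- = 36 should equal n(n+1)/2 = 36.)
Step 4: Test statistic W = min(W+, W-) = 13.
Step 5: Ties in |d|, so use the tie-corrected normal approximation.
        E[W] = n(n+1)/4 = 8*9/4 = 18.
        Tie groups: |d|=4 (t=2), |d|=5 (t=2); sum(t^3 - t) = 12.
        Var[W] = n(n+1)(2n+1)/24 - sum(t^3-t)/48 = 1224/24 - 12/48 = 50.75.
        z = (W - E[W]) / sqrt(Var[W]) = (13 - 18) / 7.1239 = -0.7019.
        Two-sided p = 2*Phi(z) = 0.482765.
Step 6: alpha = 0.1. fail to reject H0.

W+ = 13, W- = 23, W = min = 13, p = 0.482765, fail to reject H0.


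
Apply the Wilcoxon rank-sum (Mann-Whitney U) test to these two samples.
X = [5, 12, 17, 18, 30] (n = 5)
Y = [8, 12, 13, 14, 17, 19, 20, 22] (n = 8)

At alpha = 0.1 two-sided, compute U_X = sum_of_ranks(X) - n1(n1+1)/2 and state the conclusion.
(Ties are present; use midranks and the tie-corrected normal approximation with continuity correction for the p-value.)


Step 1: Combine and sort all 13 observations; assign midranks.
sorted (value, group): (5,X), (8,Y), (12,X), (12,Y), (13,Y), (14,Y), (17,X), (17,Y), (18,X), (19,Y), (20,Y), (22,Y), (30,X)
ranks: 5->1, 8->2, 12->3.5, 12->3.5, 13->5, 14->6, 17->7.5, 17->7.5, 18->9, 19->10, 20->11, 22->12, 30->13
Step 2: Rank sum for X: R1 = 1 + 3.5 + 7.5 + 9 + 13 = 34.
Step 3: U_X = R1 - n1(n1+1)/2 = 34 - 5*6/2 = 34 - 15 = 19.
       U_Y = n1*n2 - U_X = 40 - 19 = 21.
Step 4: Ties are present, so use the tie-corrected normal approximation (with continuity correction) for the p-value.
Step 5: p-value = 0.941492; compare to alpha = 0.1. fail to reject H0.

U_X = 19, p = 0.941492, fail to reject H0 at alpha = 0.1.


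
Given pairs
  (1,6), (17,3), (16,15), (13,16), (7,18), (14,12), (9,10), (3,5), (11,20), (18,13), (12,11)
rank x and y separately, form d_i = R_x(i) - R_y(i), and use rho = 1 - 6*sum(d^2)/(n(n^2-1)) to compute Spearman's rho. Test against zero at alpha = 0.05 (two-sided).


Step 1: Rank x and y separately (midranks; no ties here).
rank(x): 1->1, 17->10, 16->9, 13->7, 7->3, 14->8, 9->4, 3->2, 11->5, 18->11, 12->6
rank(y): 6->3, 3->1, 15->8, 16->9, 18->10, 12->6, 10->4, 5->2, 20->11, 13->7, 11->5
Step 2: d_i = R_x(i) - R_y(i); compute d_i^2.
  (1-3)^2=4, (10-1)^2=81, (9-8)^2=1, (7-9)^2=4, (3-10)^2=49, (8-6)^2=4, (4-4)^2=0, (2-2)^2=0, (5-11)^2=36, (11-7)^2=16, (6-5)^2=1
sum(d^2) = 196.
Step 3: rho = 1 - 6*196 / (11*(11^2 - 1)) = 1 - 1176/1320 = 0.109091.
Step 4: Under H0, t = rho * sqrt((n-2)/(1-rho^2)) = 0.3292 ~ t(9).
Step 5: Two-sided p-value from the t-distribution with 9 df = 0.749509.
Step 6: alpha = 0.05. fail to reject H0.

rho = 0.1091, p = 0.749509, fail to reject H0 at alpha = 0.05.


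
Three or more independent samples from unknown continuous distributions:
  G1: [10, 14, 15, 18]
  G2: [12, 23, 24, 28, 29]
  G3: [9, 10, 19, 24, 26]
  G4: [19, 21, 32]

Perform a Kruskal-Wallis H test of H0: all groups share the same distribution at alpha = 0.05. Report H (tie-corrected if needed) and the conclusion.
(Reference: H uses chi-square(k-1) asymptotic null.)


Step 1: Combine all N = 17 observations and assign midranks.
sorted (value, group, rank): (9,G3,1), (10,G1,2.5), (10,G3,2.5), (12,G2,4), (14,G1,5), (15,G1,6), (18,G1,7), (19,G3,8.5), (19,G4,8.5), (21,G4,10), (23,G2,11), (24,G2,12.5), (24,G3,12.5), (26,G3,14), (28,G2,15), (29,G2,16), (32,G4,17)
Step 2: Sum ranks within each group.
R_1 = 20.5 (n_1 = 4)
R_2 = 58.5 (n_2 = 5)
R_3 = 38.5 (n_3 = 5)
R_4 = 35.5 (n_4 = 3)
Step 3: H = 12/(N(N+1)) * sum(R_i^2/n_i) - 3(N+1)
     = 12/(17*18) * (20.5^2/4 + 58.5^2/5 + 38.5^2/5 + 35.5^2/3) - 3*18
     = 0.039216 * 1506.05 - 54
     = 5.060621.
Step 4: Ties present; correction factor C = 1 - 18/(17^3 - 17) = 0.996324. Corrected H = 5.060621 / 0.996324 = 5.079295.
Step 5: Under H0, H ~ chi^2(3); p-value = 0.166082.
Step 6: alpha = 0.05. fail to reject H0.

H = 5.0793, df = 3, p = 0.166082, fail to reject H0.


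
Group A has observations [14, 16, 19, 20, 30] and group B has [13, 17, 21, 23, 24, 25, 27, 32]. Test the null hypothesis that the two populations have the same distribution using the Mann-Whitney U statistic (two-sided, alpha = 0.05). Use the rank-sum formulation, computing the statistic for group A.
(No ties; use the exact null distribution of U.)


Step 1: Combine and sort all 13 observations; assign midranks.
sorted (value, group): (13,Y), (14,X), (16,X), (17,Y), (19,X), (20,X), (21,Y), (23,Y), (24,Y), (25,Y), (27,Y), (30,X), (32,Y)
ranks: 13->1, 14->2, 16->3, 17->4, 19->5, 20->6, 21->7, 23->8, 24->9, 25->10, 27->11, 30->12, 32->13
Step 2: Rank sum for X: R1 = 2 + 3 + 5 + 6 + 12 = 28.
Step 3: U_X = R1 - n1(n1+1)/2 = 28 - 5*6/2 = 28 - 15 = 13.
       U_Y = n1*n2 - U_X = 40 - 13 = 27.
Step 4: No ties, so the exact null distribution of U (based on enumerating the C(13,5) = 1287 equally likely rank assignments) gives the two-sided p-value.
Step 5: p-value = 0.354312; compare to alpha = 0.05. fail to reject H0.

U_X = 13, p = 0.354312, fail to reject H0 at alpha = 0.05.


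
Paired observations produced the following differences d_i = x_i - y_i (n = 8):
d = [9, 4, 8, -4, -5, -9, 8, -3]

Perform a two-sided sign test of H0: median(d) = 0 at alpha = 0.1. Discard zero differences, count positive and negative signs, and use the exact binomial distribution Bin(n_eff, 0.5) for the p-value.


Step 1: Discard zero differences. Original n = 8; n_eff = number of nonzero differences = 8.
Nonzero differences (with sign): +9, +4, +8, -4, -5, -9, +8, -3
Step 2: Count signs: positive = 4, negative = 4.
Step 3: Under H0: P(positive) = 0.5, so the number of positives S ~ Bin(8, 0.5).
Step 4: Two-sided exact p-value = sum of Bin(8,0.5) probabilities at or below the observed probability = 1.000000.
Step 5: alpha = 0.1. fail to reject H0.

n_eff = 8, pos = 4, neg = 4, p = 1.000000, fail to reject H0.


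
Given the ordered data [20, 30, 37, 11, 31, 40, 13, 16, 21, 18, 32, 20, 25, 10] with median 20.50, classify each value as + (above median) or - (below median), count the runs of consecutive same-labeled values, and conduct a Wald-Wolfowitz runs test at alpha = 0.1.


Step 1: Compute median = 20.50; label A = above, B = below.
Labels in order: BAABAABBABABAB  (n_A = 7, n_B = 7)
Step 2: Count runs R = 11.
Step 3: Under H0 (random ordering), E[R] = 2*n_A*n_B/(n_A+n_B) + 1 = 2*7*7/14 + 1 = 8.0000.
        Var[R] = 2*n_A*n_B*(2*n_A*n_B - n_A - n_B) / ((n_A+n_B)^2 * (n_A+n_B-1)) = 8232/2548 = 3.2308.
        SD[R] = 1.7974.
Step 4: Continuity-corrected z = (R - 0.5 - E[R]) / SD[R] = (11 - 0.5 - 8.0000) / 1.7974 = 1.3909.
Step 5: Two-sided p-value via normal approximation = 2*(1 - Phi(|z|)) = 0.164264.
Step 6: alpha = 0.1. fail to reject H0.

R = 11, z = 1.3909, p = 0.164264, fail to reject H0.
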